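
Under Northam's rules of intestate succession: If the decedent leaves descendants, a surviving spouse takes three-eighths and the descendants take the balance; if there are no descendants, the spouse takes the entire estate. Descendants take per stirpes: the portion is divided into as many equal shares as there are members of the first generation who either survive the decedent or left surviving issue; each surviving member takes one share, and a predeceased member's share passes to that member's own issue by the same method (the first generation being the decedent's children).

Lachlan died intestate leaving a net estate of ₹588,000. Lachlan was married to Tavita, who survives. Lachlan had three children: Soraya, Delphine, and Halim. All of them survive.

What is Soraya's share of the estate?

Tavita takes three-eighths of ₹588,000 = ₹220,500. The remaining ₹367,500 passes to the descendants.
The descendants' portion (₹367,500) is divided into 3 shares of ₹122,500: Soraya, Delphine, and Halim each take ₹122,500.

Soraya receives ₹122,500.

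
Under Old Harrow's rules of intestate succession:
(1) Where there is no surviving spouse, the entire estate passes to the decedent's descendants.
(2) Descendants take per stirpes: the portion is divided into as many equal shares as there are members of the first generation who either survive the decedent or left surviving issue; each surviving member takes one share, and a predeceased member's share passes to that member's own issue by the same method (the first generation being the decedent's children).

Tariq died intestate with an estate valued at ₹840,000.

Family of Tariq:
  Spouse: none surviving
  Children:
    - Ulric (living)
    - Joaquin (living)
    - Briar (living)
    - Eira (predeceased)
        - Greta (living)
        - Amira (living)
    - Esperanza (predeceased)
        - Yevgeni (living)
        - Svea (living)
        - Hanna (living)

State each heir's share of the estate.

The entire ₹840,000 passes to the descendants.
That amount (₹840,000) is divided into 5 shares of ₹168,000: Ulric, Joaquin, and Briar each take ₹168,000; Eira's ₹168,000 share passes to Eira's issue; Esperanza's ₹168,000 share passes to Esperanza's issue.
Eira's share (₹168,000) is divided into 2 shares of ₹84,000: Greta and Amira each take ₹84,000.
Esperanza's share (₹168,000) is divided into 3 shares of ₹56,000: Yevgeni, Svea, and Hanna each take ₹56,000.

Ulric: ₹168,000; Joaquin: ₹168,000; Briar: ₹168,000; Greta: ₹84,000; Amira: ₹84,000; Yevgeni: ₹56,000; Svea: ₹56,000; Hanna: ₹56,000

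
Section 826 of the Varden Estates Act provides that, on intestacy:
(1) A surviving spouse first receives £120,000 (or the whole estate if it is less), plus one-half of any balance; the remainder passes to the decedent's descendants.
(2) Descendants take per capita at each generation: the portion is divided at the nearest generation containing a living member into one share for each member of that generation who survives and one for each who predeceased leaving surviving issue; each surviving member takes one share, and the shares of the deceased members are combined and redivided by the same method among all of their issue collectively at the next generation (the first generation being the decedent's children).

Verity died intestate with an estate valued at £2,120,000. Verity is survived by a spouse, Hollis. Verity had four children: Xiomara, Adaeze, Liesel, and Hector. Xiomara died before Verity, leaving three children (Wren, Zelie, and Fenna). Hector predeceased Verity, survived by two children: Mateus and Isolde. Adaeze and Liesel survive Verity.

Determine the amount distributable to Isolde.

Hollis first takes £120,000, leaving a balance of £2,000,000. Hollis then takes one-half of the balance (£1,000,000), for a total of £1,120,000. The remaining £1,000,000 passes to the descendants.
The descendants' portion (£1,000,000) is divided at the children's generation into 4 shares of £250,000. Adaeze and Liesel each take £250,000. The 2 shares of the deceased (Xiomara and Hector) are combined into a pool of £500,000.
That pool (£500,000) is divided at the grandchildren's generation equally among Wren, Zelie, Fenna, Mateus, and Isolde: £100,000 each.

Isolde receives £100,000.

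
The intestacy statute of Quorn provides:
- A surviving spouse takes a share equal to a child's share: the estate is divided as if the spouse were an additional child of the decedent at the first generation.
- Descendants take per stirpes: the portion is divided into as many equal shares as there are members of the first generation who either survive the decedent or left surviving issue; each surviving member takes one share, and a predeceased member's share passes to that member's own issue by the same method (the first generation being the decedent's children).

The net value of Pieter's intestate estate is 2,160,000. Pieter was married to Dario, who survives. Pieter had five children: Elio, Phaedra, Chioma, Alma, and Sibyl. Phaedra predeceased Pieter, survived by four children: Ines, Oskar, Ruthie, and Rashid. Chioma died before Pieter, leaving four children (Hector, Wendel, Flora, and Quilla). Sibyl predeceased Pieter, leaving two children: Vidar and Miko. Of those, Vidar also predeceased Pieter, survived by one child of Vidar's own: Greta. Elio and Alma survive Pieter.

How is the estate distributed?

The spouse counts as an additional share at the children's level, so there are 6 primary shares of 360,000. Dario takes one such share (360,000).
The children's combined portion (1,800,000) is divided into 5 shares of 360,000: Elio and Alma each take 360,000; Phaedra's 360,000 share passes to Phaedra's issue; Chioma's 360,000 share passes to Chioma's issue; Sibyl's 360,000 share passes to Sibyl's issue.
Phaedra's share (360,000) is divided into 4 shares of 90,000: Ines, Oskar, Ruthie, and Rashid each take 90,000.
Chioma's share (360,000) is divided into 4 shares of 90,000: Hector, Wendel, Flora, and Quilla each take 90,000.
Sibyl's share (360,000) is divided into 2 shares of 180,000: Miko takes 180,000; Vidar's 180,000 share passes to Vidar's issue.
Vidar's share (180,000) passes entirely to Greta.

Dario: 360,000; Elio: 360,000; Ines: 90,000; Oskar: 90,000; Ruthie: 90,000; Rashid: 90,000; Hector: 90,000; Wendel: 90,000; Flora: 90,000; Quilla: 90,000; Alma: 360,000; Greta: 180,000; Miko: 180,000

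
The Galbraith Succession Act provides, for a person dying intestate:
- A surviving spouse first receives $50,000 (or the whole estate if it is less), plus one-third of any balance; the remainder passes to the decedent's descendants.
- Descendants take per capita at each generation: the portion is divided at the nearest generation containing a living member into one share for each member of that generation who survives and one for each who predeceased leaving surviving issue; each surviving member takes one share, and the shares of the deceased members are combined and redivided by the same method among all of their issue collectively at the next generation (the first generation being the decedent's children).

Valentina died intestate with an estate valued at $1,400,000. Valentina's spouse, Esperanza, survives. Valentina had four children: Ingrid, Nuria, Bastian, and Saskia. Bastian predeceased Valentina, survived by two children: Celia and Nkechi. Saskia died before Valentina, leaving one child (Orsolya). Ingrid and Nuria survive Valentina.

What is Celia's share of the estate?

Celia receives $150,000.

Esperanza first takes $50,000, leaving a balance of $1,350,000. Esperanza then takes one-third of the balance ($450,000), for a total of $500,000. The remaining $900,000 passes to the descendants.
The descendants' portion ($900,000) is divided at the children's generation into 4 shares of $225,000. Ingrid and Nuria each take $225,000. The 2 shares of the deceased (Bastian and Saskia) are combined into a pool of $450,000.
That pool ($450,000) is divided at the grandchildren's generation equally among Celia, Nkechi, and Orsolya: $150,000 each.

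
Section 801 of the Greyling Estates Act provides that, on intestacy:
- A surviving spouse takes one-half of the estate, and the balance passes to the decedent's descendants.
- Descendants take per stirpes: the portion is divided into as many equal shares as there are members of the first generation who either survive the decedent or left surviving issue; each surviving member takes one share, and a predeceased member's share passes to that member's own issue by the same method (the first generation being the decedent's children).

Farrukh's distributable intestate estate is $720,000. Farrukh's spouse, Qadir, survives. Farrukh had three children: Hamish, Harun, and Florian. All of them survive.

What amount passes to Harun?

Harun receives $120,000.

Qadir takes one-half of $720,000 = $360,000. The remaining $360,000 passes to the descendants.
The descendants' portion ($360,000) is divided into 3 shares of $120,000: Hamish, Harun, and Florian each take $120,000.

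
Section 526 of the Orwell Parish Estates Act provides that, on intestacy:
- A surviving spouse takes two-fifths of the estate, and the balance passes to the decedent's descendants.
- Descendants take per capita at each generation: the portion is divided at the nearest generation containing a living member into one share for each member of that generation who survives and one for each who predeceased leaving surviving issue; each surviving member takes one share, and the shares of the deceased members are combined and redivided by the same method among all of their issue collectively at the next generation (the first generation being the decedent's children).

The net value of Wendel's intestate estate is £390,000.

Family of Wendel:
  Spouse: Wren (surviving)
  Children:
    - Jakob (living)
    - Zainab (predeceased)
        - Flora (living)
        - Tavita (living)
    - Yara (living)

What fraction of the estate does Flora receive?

Flora receives 1/10 of the estate.

Wren takes two-fifths of £390,000 = £156,000. The remaining £234,000 passes to the descendants.
The descendants' portion (£234,000) is divided at the children's generation into 3 shares of £78,000. Jakob and Yara each take £78,000. The remaining share for the deceased Zainab (£78,000) is carried to the next generation.
That pool (£78,000) is divided at the grandchildren's generation equally among Flora and Tavita: £39,000 each.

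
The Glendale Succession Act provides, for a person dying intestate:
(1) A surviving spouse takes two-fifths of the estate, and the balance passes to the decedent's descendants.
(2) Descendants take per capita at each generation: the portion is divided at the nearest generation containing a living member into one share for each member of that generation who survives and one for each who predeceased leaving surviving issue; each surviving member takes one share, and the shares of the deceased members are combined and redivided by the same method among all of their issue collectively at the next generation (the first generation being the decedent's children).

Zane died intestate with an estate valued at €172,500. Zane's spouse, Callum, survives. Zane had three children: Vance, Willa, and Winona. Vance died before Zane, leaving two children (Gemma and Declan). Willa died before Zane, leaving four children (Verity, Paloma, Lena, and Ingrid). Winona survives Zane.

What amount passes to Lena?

Lena receives €11,500.

Callum takes two-fifths of €172,500 = €69,000. The remaining €103,500 passes to the descendants.
The descendants' portion (€103,500) is divided at the children's generation into 3 shares of €34,500. Winona takes €34,500. The 2 shares of the deceased (Vance and Willa) are combined into a pool of €69,000.
That pool (€69,000) is divided at the grandchildren's generation equally among Gemma, Declan, Verity, Paloma, Lena, and Ingrid: €11,500 each.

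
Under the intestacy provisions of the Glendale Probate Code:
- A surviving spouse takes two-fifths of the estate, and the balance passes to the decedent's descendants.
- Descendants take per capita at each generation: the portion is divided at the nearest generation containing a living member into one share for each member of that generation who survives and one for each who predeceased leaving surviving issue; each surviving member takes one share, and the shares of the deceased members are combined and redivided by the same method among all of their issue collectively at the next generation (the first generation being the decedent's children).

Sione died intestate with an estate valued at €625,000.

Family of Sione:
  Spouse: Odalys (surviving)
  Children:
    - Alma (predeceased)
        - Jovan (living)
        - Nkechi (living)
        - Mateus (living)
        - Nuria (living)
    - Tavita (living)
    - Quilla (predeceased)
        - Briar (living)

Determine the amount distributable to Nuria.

Odalys takes two-fifths of €625,000 = €250,000. The remaining €375,000 passes to the descendants.
The descendants' portion (€375,000) is divided at the children's generation into 3 shares of €125,000. Tavita takes €125,000. The 2 shares of the deceased (Alma and Quilla) are combined into a pool of €250,000.
That pool (€250,000) is divided at the grandchildren's generation equally among Jovan, Nkechi, Mateus, Nuria, and Briar: €50,000 each.

Nuria receives €50,000.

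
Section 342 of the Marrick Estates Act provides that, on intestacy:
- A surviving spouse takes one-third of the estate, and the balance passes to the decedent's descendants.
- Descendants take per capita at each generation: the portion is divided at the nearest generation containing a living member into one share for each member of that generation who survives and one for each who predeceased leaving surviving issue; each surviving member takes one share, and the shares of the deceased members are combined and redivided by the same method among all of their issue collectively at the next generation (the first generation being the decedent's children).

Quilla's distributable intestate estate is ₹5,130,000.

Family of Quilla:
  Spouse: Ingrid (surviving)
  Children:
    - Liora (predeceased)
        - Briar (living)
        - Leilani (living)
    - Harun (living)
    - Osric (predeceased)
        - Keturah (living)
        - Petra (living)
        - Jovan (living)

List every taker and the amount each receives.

Ingrid: ₹1,710,000; Briar: ₹456,000; Leilani: ₹456,000; Harun: ₹1,140,000; Keturah: ₹456,000; Petra: ₹456,000; Jovan: ₹456,000

Ingrid takes one-third of ₹5,130,000 = ₹1,710,000. The remaining ₹3,420,000 passes to the descendants.
The descendants' portion (₹3,420,000) is divided at the children's generation into 3 shares of ₹1,140,000. Harun takes ₹1,140,000. The 2 shares of the deceased (Liora and Osric) are combined into a pool of ₹2,280,000.
That pool (₹2,280,000) is divided at the grandchildren's generation equally among Briar, Leilani, Keturah, Petra, and Jovan: ₹456,000 each.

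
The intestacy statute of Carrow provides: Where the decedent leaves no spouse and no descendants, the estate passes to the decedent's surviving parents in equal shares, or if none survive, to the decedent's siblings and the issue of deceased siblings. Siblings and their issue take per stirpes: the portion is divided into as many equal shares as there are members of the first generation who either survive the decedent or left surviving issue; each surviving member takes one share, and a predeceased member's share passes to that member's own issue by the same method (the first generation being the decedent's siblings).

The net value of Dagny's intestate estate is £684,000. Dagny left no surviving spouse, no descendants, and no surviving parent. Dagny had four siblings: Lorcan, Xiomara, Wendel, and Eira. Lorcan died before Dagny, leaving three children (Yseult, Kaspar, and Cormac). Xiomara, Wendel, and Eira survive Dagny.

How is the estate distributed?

Yseult: £57,000; Kaspar: £57,000; Cormac: £57,000; Xiomara: £171,000; Wendel: £171,000; Eira: £171,000

The entire £684,000 passes to the siblings and their issue.
That amount (£684,000) is divided into 4 shares of £171,000: Xiomara, Wendel, and Eira each take £171,000; Lorcan's £171,000 share passes to Lorcan's issue.
Lorcan's share (£171,000) is divided into 3 shares of £57,000: Yseult, Kaspar, and Cormac each take £57,000.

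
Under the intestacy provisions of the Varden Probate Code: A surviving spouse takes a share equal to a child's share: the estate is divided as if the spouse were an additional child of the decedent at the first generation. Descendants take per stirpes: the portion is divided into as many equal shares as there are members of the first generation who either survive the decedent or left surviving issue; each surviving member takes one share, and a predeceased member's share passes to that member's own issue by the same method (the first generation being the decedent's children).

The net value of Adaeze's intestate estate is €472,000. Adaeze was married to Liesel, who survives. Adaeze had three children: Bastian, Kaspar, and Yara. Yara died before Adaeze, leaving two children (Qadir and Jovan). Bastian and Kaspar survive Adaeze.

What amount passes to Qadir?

The spouse counts as an additional share at the children's level, so there are 4 primary shares of €118,000. Liesel takes one such share (€118,000).
The children's combined portion (€354,000) is divided into 3 shares of €118,000: Bastian and Kaspar each take €118,000; Yara's €118,000 share passes to Yara's issue.
Yara's share (€118,000) is divided into 2 shares of €59,000: Qadir and Jovan each take €59,000.

Qadir receives €59,000.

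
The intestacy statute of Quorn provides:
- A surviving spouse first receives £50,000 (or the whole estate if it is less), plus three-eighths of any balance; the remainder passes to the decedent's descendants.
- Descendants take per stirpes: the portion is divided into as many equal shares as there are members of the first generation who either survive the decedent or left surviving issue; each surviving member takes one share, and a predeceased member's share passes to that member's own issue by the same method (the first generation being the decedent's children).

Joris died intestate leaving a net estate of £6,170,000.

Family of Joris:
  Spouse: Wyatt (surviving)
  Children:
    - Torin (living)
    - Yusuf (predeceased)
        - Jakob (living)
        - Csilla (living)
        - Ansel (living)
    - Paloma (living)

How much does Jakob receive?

Jakob receives £425,000.

Wyatt first takes £50,000, leaving a balance of £6,120,000. Wyatt then takes three-eighths of the balance (£2,295,000), for a total of £2,345,000. The remaining £3,825,000 passes to the descendants.
The descendants' portion (£3,825,000) is divided into 3 shares of £1,275,000: Torin and Paloma each take £1,275,000; Yusuf's £1,275,000 share passes to Yusuf's issue.
Yusuf's share (£1,275,000) is divided into 3 shares of £425,000: Jakob, Csilla, and Ansel each take £425,000.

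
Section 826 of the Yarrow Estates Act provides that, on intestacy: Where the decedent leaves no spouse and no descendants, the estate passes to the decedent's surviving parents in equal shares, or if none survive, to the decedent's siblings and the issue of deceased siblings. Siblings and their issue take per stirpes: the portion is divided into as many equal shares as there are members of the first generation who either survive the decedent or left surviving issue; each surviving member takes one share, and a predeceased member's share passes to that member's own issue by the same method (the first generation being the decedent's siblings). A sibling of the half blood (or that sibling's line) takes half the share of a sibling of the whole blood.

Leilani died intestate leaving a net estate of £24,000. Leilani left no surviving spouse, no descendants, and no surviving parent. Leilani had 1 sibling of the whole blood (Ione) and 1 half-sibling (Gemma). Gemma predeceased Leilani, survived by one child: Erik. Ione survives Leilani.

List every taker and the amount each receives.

Erik: £8,000; Ione: £16,000

The entire £24,000 passes to the siblings and their issue.
Counting each half-blood sibling's line as half a unit, there are 3/2 units in £24,000, so one unit is £16,000. Whole-blood lines (Ione) take £16,000 each; half-blood lines (Gemma) take £8,000 each.
Gemma's share (£8,000) passes entirely to Erik.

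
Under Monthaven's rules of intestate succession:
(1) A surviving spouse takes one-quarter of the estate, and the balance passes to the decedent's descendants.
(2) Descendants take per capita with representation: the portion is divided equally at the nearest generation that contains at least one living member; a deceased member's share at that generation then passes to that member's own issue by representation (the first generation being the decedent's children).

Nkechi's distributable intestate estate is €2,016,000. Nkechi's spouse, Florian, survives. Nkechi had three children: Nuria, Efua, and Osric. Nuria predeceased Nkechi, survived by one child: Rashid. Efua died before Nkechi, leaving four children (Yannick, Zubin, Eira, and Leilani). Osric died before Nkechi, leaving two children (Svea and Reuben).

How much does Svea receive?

Svea receives €216,000.

Florian takes one-quarter of €2,016,000 = €504,000. The remaining €1,512,000 passes to the descendants.
No child survives, so the initial division is made at the grandchildren's generation.
The descendants' portion (€1,512,000) is divided into 7 shares of €216,000: Rashid, Yannick, Zubin, Eira, Leilani, Svea, and Reuben each take €216,000.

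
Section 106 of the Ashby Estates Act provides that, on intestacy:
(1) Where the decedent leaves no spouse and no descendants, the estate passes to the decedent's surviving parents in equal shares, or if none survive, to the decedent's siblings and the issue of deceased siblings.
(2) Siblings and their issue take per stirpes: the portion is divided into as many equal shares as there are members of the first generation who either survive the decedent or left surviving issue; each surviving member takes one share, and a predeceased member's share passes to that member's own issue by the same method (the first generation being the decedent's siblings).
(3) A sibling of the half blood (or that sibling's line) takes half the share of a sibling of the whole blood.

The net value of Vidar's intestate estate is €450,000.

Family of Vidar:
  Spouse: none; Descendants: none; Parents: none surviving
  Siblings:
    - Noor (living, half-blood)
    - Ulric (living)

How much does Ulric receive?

Ulric receives €300,000.

The entire €450,000 passes to the siblings and their issue.
Counting each half-blood sibling's line as half a unit, there are 3/2 units in €450,000, so one unit is €300,000. Whole-blood lines (Ulric) take €300,000 each; half-blood lines (Noor) take €150,000 each.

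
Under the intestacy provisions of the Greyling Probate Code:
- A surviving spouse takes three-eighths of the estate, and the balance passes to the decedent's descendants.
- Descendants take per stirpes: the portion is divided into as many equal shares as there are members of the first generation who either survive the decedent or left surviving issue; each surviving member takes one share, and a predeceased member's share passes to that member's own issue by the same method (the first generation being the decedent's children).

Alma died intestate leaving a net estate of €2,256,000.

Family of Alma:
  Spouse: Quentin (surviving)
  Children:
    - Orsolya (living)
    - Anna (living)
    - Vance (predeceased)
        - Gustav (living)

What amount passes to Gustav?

Gustav receives €470,000.

Quentin takes three-eighths of €2,256,000 = €846,000. The remaining €1,410,000 passes to the descendants.
The descendants' portion (€1,410,000) is divided into 3 shares of €470,000: Orsolya and Anna each take €470,000; Vance's €470,000 share passes to Vance's issue.
Vance's share (€470,000) passes entirely to Gustav.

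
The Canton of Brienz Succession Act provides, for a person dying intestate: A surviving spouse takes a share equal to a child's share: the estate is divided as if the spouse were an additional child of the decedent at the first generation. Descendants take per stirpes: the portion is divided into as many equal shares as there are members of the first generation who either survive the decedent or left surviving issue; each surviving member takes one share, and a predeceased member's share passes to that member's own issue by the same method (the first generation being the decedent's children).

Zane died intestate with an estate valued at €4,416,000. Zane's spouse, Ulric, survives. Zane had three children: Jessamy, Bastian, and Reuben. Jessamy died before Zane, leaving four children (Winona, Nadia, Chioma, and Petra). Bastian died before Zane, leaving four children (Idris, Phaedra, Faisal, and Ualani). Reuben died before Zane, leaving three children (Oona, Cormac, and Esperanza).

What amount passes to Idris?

The spouse counts as an additional share at the children's level, so there are 4 primary shares of €1,104,000. Ulric takes one such share (€1,104,000).
The children's combined portion (€3,312,000) is divided into 3 shares of €1,104,000: Jessamy's €1,104,000 share passes to Jessamy's issue; Bastian's €1,104,000 share passes to Bastian's issue; Reuben's €1,104,000 share passes to Reuben's issue.
Jessamy's share (€1,104,000) is divided into 4 shares of €276,000: Winona, Nadia, Chioma, and Petra each take €276,000.
Bastian's share (€1,104,000) is divided into 4 shares of €276,000: Idris, Phaedra, Faisal, and Ualani each take €276,000.
Reuben's share (€1,104,000) is divided into 3 shares of €368,000: Oona, Cormac, and Esperanza each take €368,000.

Idris receives €276,000.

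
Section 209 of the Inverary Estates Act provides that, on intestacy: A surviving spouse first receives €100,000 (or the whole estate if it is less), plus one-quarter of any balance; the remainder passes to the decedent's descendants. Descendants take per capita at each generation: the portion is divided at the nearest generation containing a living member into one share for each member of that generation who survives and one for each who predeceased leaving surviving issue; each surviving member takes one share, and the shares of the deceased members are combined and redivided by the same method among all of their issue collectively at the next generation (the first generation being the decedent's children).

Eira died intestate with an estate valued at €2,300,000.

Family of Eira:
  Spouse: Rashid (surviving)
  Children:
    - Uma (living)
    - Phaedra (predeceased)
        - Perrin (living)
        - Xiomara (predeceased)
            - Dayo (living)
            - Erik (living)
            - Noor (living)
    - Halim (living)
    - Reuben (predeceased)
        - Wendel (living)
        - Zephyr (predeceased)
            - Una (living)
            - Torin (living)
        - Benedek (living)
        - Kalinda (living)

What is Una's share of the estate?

Una receives €55,000.

Rashid first takes €100,000, leaving a balance of €2,200,000. Rashid then takes one-quarter of the balance (€550,000), for a total of €650,000. The remaining €1,650,000 passes to the descendants.
The descendants' portion (€1,650,000) is divided at the children's generation into 4 shares of €412,500. Uma and Halim each take €412,500. The 2 shares of the deceased (Phaedra and Reuben) are combined into a pool of €825,000.
That pool (€825,000) is divided at the grandchildren's generation into 6 shares of €137,500. Perrin, Wendel, Benedek, and Kalinda each take €137,500. The 2 shares of the deceased (Xiomara and Zephyr) are combined into a pool of €275,000.
That pool (€275,000) is divided at the great-grandchildren's generation equally among Dayo, Erik, Noor, Una, and Torin: €55,000 each.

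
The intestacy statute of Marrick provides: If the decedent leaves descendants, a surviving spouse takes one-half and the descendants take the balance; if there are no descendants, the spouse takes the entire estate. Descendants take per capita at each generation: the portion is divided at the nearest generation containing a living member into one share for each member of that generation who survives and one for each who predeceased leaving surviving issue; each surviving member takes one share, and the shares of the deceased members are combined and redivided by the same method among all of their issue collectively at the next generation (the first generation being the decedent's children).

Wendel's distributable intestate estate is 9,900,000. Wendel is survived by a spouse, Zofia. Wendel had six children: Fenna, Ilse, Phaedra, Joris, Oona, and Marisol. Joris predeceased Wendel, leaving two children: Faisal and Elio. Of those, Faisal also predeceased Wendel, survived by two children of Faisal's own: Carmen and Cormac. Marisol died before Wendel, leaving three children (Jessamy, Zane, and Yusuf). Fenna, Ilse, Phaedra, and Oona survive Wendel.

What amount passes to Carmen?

Zofia takes one-half of 9,900,000 = 4,950,000. The remaining 4,950,000 passes to the descendants.
The descendants' portion (4,950,000) is divided at the children's generation into 6 shares of 825,000. Fenna, Ilse, Phaedra, and Oona each take 825,000. The 2 shares of the deceased (Joris and Marisol) are combined into a pool of 1,650,000.
That pool (1,650,000) is divided at the grandchildren's generation into 5 shares of 330,000. Elio, Jessamy, Zane, and Yusuf each take 330,000. The remaining share for the deceased Faisal (330,000) is carried to the next generation.
That pool (330,000) is divided at the great-grandchildren's generation equally among Carmen and Cormac: 165,000 each.

Carmen receives 165,000.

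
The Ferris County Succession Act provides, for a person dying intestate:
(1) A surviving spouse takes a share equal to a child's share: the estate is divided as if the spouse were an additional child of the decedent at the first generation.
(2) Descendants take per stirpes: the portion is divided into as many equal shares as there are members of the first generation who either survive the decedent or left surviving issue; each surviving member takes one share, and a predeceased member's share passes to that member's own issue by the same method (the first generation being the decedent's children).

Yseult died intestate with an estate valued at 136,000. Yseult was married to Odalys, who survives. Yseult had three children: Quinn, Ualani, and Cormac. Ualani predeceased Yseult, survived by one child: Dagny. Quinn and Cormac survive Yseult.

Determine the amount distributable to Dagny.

The spouse counts as an additional share at the children's level, so there are 4 primary shares of 34,000. Odalys takes one such share (34,000).
The children's combined portion (102,000) is divided into 3 shares of 34,000: Quinn and Cormac each take 34,000; Ualani's 34,000 share passes to Ualani's issue.
Ualani's share (34,000) passes entirely to Dagny.

Dagny receives 34,000.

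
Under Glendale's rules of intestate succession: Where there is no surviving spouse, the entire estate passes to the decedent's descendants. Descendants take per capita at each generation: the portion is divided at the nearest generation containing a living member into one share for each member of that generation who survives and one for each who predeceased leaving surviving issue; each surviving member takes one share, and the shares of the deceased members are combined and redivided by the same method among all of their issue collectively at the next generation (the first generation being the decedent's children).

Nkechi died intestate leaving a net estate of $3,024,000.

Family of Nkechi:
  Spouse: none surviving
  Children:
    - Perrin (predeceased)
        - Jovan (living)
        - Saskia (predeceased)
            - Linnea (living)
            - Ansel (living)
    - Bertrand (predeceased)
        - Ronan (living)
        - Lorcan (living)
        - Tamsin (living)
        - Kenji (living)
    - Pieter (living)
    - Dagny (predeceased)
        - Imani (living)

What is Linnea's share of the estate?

The entire $3,024,000 passes to the descendants.
That amount ($3,024,000) is divided at the children's generation into 4 shares of $756,000. Pieter takes $756,000. The 3 shares of the deceased (Perrin, Bertrand, and Dagny) are combined into a pool of $2,268,000.
That pool ($2,268,000) is divided at the grandchildren's generation into 7 shares of $324,000. Jovan, Ronan, Lorcan, Tamsin, Kenji, and Imani each take $324,000. The remaining share for the deceased Saskia ($324,000) is carried to the next generation.
That pool ($324,000) is divided at the great-grandchildren's generation equally among Linnea and Ansel: $162,000 each.

Linnea receives $162,000.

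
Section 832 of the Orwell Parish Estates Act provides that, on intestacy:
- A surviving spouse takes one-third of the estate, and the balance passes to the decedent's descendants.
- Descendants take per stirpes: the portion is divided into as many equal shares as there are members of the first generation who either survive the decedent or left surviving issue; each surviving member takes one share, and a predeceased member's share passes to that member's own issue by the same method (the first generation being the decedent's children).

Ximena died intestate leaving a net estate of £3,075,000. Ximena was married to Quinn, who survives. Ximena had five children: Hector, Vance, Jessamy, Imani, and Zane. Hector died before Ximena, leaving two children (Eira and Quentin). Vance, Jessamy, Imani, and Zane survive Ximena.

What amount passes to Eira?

Quinn takes one-third of £3,075,000 = £1,025,000. The remaining £2,050,000 passes to the descendants.
The descendants' portion (£2,050,000) is divided into 5 shares of £410,000: Vance, Jessamy, Imani, and Zane each take £410,000; Hector's £410,000 share passes to Hector's issue.
Hector's share (£410,000) is divided into 2 shares of £205,000: Eira and Quentin each take £205,000.

Eira receives £205,000.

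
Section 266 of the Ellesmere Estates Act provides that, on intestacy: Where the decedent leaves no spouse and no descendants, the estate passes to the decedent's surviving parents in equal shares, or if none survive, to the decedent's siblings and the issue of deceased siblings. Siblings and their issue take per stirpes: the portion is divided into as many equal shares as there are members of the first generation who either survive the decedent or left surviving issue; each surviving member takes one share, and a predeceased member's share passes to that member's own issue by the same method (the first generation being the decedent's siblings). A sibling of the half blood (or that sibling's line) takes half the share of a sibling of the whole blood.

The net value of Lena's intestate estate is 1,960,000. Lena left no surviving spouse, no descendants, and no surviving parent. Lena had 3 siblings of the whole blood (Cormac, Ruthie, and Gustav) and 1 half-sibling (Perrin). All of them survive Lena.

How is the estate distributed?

Cormac: 560,000; Ruthie: 560,000; Perrin: 280,000; Gustav: 560,000

The entire 1,960,000 passes to the siblings and their issue.
Counting each half-blood sibling's line as half a unit, there are 7/2 units in 1,960,000, so one unit is 560,000. Whole-blood lines (Cormac, Ruthie, and Gustav) take 560,000 each; half-blood lines (Perrin) take 280,000 each.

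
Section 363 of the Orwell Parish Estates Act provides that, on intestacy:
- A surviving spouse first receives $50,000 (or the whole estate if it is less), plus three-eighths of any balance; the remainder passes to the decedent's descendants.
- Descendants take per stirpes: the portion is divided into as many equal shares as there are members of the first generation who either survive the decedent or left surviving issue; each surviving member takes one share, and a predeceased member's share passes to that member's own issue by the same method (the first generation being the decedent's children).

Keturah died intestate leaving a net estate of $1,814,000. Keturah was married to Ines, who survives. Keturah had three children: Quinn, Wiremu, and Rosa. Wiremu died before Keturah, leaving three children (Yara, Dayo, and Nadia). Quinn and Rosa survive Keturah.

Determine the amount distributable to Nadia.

Ines first takes $50,000, leaving a balance of $1,764,000. Ines then takes three-eighths of the balance ($661,500), for a total of $711,500. The remaining $1,102,500 passes to the descendants.
The descendants' portion ($1,102,500) is divided into 3 shares of $367,500: Quinn and Rosa each take $367,500; Wiremu's $367,500 share passes to Wiremu's issue.
Wiremu's share ($367,500) is divided into 3 shares of $122,500: Yara, Dayo, and Nadia each take $122,500.

Nadia receives $122,500.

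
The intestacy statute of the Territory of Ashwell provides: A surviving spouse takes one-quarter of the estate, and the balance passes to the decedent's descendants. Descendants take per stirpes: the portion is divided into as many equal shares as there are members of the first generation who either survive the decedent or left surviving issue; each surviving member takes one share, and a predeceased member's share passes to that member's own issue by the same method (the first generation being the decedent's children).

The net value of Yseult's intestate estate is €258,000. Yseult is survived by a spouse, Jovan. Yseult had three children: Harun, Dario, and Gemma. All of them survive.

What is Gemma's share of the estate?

Gemma receives €64,500.

Jovan takes one-quarter of €258,000 = €64,500. The remaining €193,500 passes to the descendants.
The descendants' portion (€193,500) is divided into 3 shares of €64,500: Harun, Dario, and Gemma each take €64,500.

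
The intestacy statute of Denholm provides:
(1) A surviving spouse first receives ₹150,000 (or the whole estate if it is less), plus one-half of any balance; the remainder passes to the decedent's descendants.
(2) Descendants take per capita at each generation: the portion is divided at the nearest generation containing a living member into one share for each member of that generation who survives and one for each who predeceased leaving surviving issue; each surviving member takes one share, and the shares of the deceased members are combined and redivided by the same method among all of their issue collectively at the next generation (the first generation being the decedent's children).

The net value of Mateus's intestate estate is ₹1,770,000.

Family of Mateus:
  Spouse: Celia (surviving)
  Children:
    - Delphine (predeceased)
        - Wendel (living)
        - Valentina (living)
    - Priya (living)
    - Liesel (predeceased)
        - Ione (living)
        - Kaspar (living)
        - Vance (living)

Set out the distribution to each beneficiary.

Celia: ₹960,000; Wendel: ₹108,000; Valentina: ₹108,000; Priya: ₹270,000; Ione: ₹108,000; Kaspar: ₹108,000; Vance: ₹108,000

Celia first takes ₹150,000, leaving a balance of ₹1,620,000. Celia then takes one-half of the balance (₹810,000), for a total of ₹960,000. The remaining ₹810,000 passes to the descendants.
The descendants' portion (₹810,000) is divided at the children's generation into 3 shares of ₹270,000. Priya takes ₹270,000. The 2 shares of the deceased (Delphine and Liesel) are combined into a pool of ₹540,000.
That pool (₹540,000) is divided at the grandchildren's generation equally among Wendel, Valentina, Ione, Kaspar, and Vance: ₹108,000 each.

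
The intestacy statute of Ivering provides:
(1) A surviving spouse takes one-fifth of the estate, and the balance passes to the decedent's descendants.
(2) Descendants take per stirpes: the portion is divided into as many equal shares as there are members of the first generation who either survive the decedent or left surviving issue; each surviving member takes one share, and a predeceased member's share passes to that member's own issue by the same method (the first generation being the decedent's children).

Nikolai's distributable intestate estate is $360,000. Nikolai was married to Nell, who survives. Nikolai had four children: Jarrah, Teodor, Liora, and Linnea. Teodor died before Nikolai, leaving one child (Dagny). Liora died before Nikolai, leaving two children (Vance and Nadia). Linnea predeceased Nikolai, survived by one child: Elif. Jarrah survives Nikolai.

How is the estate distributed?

Nell: $72,000; Jarrah: $72,000; Dagny: $72,000; Vance: $36,000; Nadia: $36,000; Elif: $72,000

Nell takes one-fifth of $360,000 = $72,000. The remaining $288,000 passes to the descendants.
The descendants' portion ($288,000) is divided into 4 shares of $72,000: Jarrah takes $72,000; Teodor's $72,000 share passes to Teodor's issue; Liora's $72,000 share passes to Liora's issue; Linnea's $72,000 share passes to Linnea's issue.
Teodor's share ($72,000) passes entirely to Dagny.
Liora's share ($72,000) is divided into 2 shares of $36,000: Vance and Nadia each take $36,000.
Linnea's share ($72,000) passes entirely to Elif.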